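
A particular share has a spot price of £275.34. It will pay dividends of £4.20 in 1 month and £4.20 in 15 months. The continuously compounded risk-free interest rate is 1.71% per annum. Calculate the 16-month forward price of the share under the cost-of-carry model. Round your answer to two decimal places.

PV(dividends) I = 4.20·e^(−0.0171·1/12) + 4.20·e^(−0.0171·15/12)
I = 4.1940 + 4.1112 = 8.3052
F = (S − I)·e^(rT) = (275.34 − 8.3052) · e^(0.0171·16/12)
= 267.0348 · e^0.022800 = 267.0348 × 1.023062 = £273.19

£273.19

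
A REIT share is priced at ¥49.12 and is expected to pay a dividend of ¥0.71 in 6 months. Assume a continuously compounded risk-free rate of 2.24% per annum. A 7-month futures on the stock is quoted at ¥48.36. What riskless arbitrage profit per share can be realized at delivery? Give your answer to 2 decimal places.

¥0.69 per share

PV(dividends) I = 0.71·e^(−0.0224·6/12) = 0.7021
Fair futures F* = (S − I)·e^(rT) = (49.12 − 0.7021)·e^0.013067 = 48.4179 × 1.013153 = 49.0547
Market ¥48.36 < fair 49.0547: forward underpriced → reverse cash-and-carry (short the stock, invest proceeds at r, pay the dividends, go long the forward).
Profit at T = |F_mkt − F*| = |48.36 − 49.0547| = ¥0.69 per share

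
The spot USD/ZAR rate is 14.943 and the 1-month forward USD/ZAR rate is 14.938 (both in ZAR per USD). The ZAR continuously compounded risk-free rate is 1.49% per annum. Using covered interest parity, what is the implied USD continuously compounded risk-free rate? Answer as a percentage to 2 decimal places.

F = S·e^((r_ZAR − r_USD)T) ⇒ r_USD = r_ZAR − ln(F/S)/T
ln(14.938/14.943) = -0.000335; /(1/12) = -0.004020
r_USD = 0.0149 + 0.004020 = 0.018920
r_USD = 1.89%

1.89%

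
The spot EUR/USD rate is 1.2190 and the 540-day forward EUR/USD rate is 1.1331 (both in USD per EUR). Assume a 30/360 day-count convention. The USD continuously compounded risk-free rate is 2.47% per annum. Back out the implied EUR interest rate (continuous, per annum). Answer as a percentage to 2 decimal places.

7.34%

F = S·e^((r_USD − r_EUR)T) ⇒ r_EUR = r_USD − ln(F/S)/T
ln(1.1331/1.2190) = -0.073074; /(540/360) = -0.048716
r_EUR = 0.0247 + 0.048716 = 0.073416
r_EUR = 7.34%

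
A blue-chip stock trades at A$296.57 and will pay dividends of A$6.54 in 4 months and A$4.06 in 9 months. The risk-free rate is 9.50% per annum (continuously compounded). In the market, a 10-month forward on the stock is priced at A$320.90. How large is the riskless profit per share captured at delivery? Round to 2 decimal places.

PV(dividends) I = 6.54·e^(−0.0950·4/12) + 4.06·e^(−0.0950·9/12) = 10.1169
Fair forward F* = (S − I)·e^(rT) = (296.57 − 10.1169)·e^0.079167 = 286.4531 × 1.082385 = 310.0525
Market A$320.90 > fair 310.0525: forward overpriced → cash-and-carry (borrow at r, buy the stock and collect the dividends, short the forward).
Profit at T = |F_mkt − F*| = |320.90 − 310.0525| = A$10.85 per share

A$10.85 per share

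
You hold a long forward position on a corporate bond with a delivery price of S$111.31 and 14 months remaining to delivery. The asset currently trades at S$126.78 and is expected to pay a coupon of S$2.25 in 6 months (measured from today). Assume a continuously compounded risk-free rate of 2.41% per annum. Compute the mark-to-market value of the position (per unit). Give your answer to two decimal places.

S$16.33

PV(remaining coupons) I = 2.25·e^(−0.0241·6/12) = 2.2231
Current forward F = (S − I)·e^(rT) = (126.78 − 2.2231)·e^(0.0241·14/12) = 124.5569 × 1.028516 = 128.1088
Value (long) = (F − K)·e^(−rT) = (128.1088 − 111.31) × 0.972275 = 16.3331
Value = S$16.33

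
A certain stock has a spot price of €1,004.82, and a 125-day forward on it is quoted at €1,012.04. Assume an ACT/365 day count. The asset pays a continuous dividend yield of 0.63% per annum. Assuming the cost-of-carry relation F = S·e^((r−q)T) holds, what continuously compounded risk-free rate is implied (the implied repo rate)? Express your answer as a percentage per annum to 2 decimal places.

2.72%

From F = S·e^((r−q)T): (r − q) = ln(F/S)/T
ln(1012.04/1004.82) = ln(1.007185) = 0.007159
(r − q) = 0.007159 / (125/365) = 0.020904
r = ln(F/S)/T + q = 0.020904 + 0.0063 = 0.027204
r = 2.72%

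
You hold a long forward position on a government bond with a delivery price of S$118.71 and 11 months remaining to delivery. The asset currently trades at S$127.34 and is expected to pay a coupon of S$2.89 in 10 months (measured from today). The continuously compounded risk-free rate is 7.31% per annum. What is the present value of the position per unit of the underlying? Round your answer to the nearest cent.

PV(remaining coupons) I = 2.89·e^(−0.0731·10/12) = 2.7192
Current forward F = (S − I)·e^(rT) = (127.34 − 2.7192)·e^(0.0731·11/12) = 124.6208 × 1.069304 = 133.2575
Value (long) = (F − K)·e^(−rT) = (133.2575 − 118.71) × 0.935187 = 13.6046
Value = S$13.60

S$13.60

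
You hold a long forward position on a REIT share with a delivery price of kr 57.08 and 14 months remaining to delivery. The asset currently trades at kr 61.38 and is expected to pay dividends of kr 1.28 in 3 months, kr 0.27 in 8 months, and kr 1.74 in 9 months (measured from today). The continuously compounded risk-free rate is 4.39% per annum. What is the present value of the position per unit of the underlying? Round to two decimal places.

kr 3.94

PV(remaining dividends) I = 1.28·e^(−0.0439·3/12) + 0.27·e^(−0.0439·8/12) + 1.74·e^(−0.0439·9/12) = 3.2119
Current forward F = (S − I)·e^(rT) = (61.38 − 3.2119)·e^(0.0439·14/12) = 58.1681 × 1.052551 = 61.2249
Value (long) = (F − K)·e^(−rT) = (61.2249 − 57.08) × 0.950073 = 3.9380
Value = kr 3.94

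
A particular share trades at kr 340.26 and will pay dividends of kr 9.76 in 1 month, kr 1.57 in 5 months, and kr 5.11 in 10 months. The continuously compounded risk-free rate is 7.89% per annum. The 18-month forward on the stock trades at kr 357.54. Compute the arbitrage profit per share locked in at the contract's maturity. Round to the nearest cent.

PV(dividends) I = 9.76·e^(−0.0789·1/12) + 1.57·e^(−0.0789·5/12) + 5.11·e^(−0.0789·10/12) = 16.0001
Fair forward F* = (S − I)·e^(rT) = (340.26 − 16.0001)·e^0.118350 = 324.2599 × 1.125638 = 364.9993
Market kr 357.54 < fair 364.9993: forward underpriced → reverse cash-and-carry (short the stock, invest proceeds at r, pay the dividends, go long the forward).
Profit at T = |F_mkt − F*| = |357.54 − 364.9993| = kr 7.46 per share

kr 7.46 per share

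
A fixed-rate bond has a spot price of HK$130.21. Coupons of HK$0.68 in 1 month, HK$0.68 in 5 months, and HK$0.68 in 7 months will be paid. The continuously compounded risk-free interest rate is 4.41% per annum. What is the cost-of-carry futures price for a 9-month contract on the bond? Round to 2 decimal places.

PV(coupons) I = 0.68·e^(−0.0441·1/12) + 0.68·e^(−0.0441·5/12) + 0.68·e^(−0.0441·7/12)
I = 0.6775 + 0.6676 + 0.6627 = 2.0078
F = (S − I)·e^(rT) = (130.21 − 2.0078) · e^(0.0441·9/12)
= 128.2022 · e^0.033075 = 128.2022 × 1.033628 = HK$132.51

HK$132.51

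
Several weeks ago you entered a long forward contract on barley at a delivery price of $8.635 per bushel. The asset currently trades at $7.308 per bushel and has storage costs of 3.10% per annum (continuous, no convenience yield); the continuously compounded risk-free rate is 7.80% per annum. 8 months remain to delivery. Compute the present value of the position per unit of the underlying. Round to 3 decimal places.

-$0.737 per bushel

Current fair forward for the remaining 8 months: F = S·e^((r + u)·T), (r + u) = 0.0780 + 0.0310 = 0.1090
F = 7.308 · e^(0.1090 × 8/12) = 7.308 × 1.075372 = 7.8588
Value of long forward = (F − K)·e^(−rT) = (7.8588 − 8.635) · e^(−0.0780·8/12)
= -0.7762 × 0.949329 = -0.737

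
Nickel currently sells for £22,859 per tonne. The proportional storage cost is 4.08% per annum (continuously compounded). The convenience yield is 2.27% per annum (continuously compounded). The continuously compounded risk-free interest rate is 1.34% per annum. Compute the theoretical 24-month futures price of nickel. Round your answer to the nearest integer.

Net carry = r + u − y = 0.0134 + 0.0408 − 0.0227 = 0.0315
F = S·e^((r+u−y)T) = 22859 · e^(0.0315 × 24/12) = 22859 · e^0.063000
= 22859 × 1.065027 = £24,345 per tonne

£24,345 per tonne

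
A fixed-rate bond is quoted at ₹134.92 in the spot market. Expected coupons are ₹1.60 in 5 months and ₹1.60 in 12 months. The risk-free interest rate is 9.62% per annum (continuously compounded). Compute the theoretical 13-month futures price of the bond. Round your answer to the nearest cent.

PV(coupons) I = 1.60·e^(−0.0962·5/12) + 1.60·e^(−0.0962·12/12)
I = 1.5371 + 1.4533 = 2.9904
F = (S − I)·e^(rT) = (134.92 − 2.9904) · e^(0.0962·13/12)
= 131.9296 · e^0.104217 = 131.9296 × 1.109841 = ₹146.42

₹146.42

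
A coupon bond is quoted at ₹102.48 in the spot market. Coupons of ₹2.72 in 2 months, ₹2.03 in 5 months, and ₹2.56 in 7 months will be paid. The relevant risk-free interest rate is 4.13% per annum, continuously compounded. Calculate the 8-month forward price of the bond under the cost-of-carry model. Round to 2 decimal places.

₹97.94

PV(coupons) I = 2.72·e^(−0.0413·2/12) + 2.03·e^(−0.0413·5/12) + 2.56·e^(−0.0413·7/12)
I = 2.7013 + 1.9954 + 2.4991 = 7.1958
F = (S − I)·e^(rT) = (102.48 − 7.1958) · e^(0.0413·8/12)
= 95.2842 · e^0.027533 = 95.2842 × 1.027916 = ₹97.94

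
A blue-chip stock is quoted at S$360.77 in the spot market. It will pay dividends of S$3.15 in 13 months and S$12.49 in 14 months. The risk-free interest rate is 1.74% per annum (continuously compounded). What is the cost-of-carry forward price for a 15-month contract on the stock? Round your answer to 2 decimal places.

PV(dividends) I = 3.15·e^(−0.0174·13/12) + 12.49·e^(−0.0174·14/12)
I = 3.0912 + 12.2390 = 15.3302
F = (S − I)·e^(rT) = (360.77 − 15.3302) · e^(0.0174·15/12)
= 345.4398 · e^0.021750 = 345.4398 × 1.021988 = S$353.04

S$353.04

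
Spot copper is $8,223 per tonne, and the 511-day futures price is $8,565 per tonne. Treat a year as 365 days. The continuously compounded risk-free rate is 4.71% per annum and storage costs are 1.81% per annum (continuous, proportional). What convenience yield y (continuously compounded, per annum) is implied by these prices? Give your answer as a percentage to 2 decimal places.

F = S·e^((r+u−y)T) ⇒ (r+u−y) = ln(F/S)/T
ln(8565/8223) = 0.040749; /T ⇒ 0.029106
y = r + u − ln(F/S)/T = 0.0471 + 0.0181 − 0.029106 = 0.036094
y = 3.61%

3.61%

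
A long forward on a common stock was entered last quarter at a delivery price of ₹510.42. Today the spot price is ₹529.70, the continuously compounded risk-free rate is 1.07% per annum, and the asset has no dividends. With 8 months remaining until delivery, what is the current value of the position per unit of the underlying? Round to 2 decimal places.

₹22.91

Current fair forward for the remaining 8 months: F = S·e^(r·T), r = 0.0107
F = 529.70 · e^(0.0107 × 8/12) = 529.70 × 1.007159 = 533.4921
Value of long forward = (F − K)·e^(−rT) = (533.4921 − 510.42) · e^(−0.0107·8/12)
= 23.0721 × 0.992892 = 22.91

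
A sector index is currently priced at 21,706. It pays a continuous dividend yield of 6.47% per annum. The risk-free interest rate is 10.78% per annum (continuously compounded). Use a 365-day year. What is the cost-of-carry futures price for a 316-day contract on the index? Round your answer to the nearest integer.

22,531

F = S·e^((r − q)T) = 21706 · e^((0.1078 − 0.0647) × 316/365)
= 21706 · e^0.037314 = 21706 × 1.038019
F = 22,531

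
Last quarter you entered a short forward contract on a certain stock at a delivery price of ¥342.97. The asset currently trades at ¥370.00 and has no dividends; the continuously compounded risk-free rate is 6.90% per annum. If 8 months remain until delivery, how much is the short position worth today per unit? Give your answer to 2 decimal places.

-¥42.45

Current fair forward for the remaining 8 months: F = S·e^(r·T), r = 0.0690
F = 370.00 · e^(0.0690 × 8/12) = 370.00 × 1.047074 = 387.4174
Value of long forward = (F − K)·e^(−rT) = (387.4174 − 342.97) · e^(−0.0690·8/12)
= 44.4474 × 0.955042 = 42.45
Short position value = −(long value) = -¥42.45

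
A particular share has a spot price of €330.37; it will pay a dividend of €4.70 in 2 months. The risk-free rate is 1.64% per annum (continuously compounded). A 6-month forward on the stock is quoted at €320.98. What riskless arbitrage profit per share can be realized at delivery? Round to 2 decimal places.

€7.38 per share

PV(dividends) I = 4.70·e^(−0.0164·2/12) = 4.6872
Fair forward F* = (S − I)·e^(rT) = (330.37 − 4.6872)·e^0.008200 = 325.6828 × 1.008234 = 328.3645
Market €320.98 < fair 328.3645: forward underpriced → reverse cash-and-carry (short the stock, invest proceeds at r, pay the dividends, go long the forward).
Profit at T = |F_mkt − F*| = |320.98 − 328.3645| = €7.38 per share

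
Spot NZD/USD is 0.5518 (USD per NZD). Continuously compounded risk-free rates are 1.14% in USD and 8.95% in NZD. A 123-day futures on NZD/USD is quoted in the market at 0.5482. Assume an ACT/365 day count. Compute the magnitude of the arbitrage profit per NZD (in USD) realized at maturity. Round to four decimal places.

0.0107 per NZD (in USD)

Fair futures: F* = S·e^(carry·T), with carry = (r_USD − r_NZD) = 0.0114 − 0.0895 = -0.0781
F* = 0.5518 · e^(-0.0781 × 123/365) = 0.5518 · e^-0.026319 = 0.5518 × 0.974024 = 0.5375
Market 0.5482 > fair 0.5375: forward overpriced → cash-and-carry (buy spot, short the forward).
At maturity, profit = |F_mkt − F*| = |0.5482 − 0.5375| = 0.0107 per NZD (in USD)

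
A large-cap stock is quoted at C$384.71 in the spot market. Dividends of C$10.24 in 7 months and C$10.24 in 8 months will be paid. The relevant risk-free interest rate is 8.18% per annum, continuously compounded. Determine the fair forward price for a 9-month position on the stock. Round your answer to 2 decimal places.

PV(dividends) I = 10.24·e^(−0.0818·7/12) + 10.24·e^(−0.0818·8/12)
I = 9.7629 + 9.6965 = 19.4594
F = (S − I)·e^(rT) = (384.71 − 19.4594) · e^(0.0818·9/12)
= 365.2506 · e^0.061350 = 365.2506 × 1.063271 = C$388.36

C$388.36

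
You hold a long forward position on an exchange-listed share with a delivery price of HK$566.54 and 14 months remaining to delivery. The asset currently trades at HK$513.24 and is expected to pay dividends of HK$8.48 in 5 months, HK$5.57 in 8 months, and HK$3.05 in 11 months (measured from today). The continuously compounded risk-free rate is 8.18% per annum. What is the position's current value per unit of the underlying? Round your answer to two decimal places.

PV(remaining dividends) I = 8.48·e^(−0.0818·5/12) + 5.57·e^(−0.0818·8/12) + 3.05·e^(−0.0818·11/12) = 16.2999
Current forward F = (S − I)·e^(rT) = (513.24 − 16.2999)·e^(0.0818·14/12) = 496.9401 × 1.100135 = 546.7012
Value (long) = (F − K)·e^(−rT) = (546.7012 − 566.54) × 0.908979 = -18.0331
Value = -HK$18.03

-HK$18.03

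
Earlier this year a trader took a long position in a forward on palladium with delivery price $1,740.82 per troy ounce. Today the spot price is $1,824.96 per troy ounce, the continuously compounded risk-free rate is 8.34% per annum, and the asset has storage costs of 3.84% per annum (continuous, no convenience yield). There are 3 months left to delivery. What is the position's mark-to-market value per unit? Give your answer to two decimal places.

$137.66 per troy ounce

Current fair forward for the remaining 3 months: F = S·e^((r + u)·T), (r + u) = 0.0834 + 0.0384 = 0.1218
F = 1824.96 · e^(0.1218 × 3/12) = 1824.96 × 1.03091834 = 1881.3847
Value of long forward = (F − K)·e^(−rT) = (1881.3847 − 1740.82) · e^(−0.0834·3/12)
= 140.5647 × 0.97936586 = 137.66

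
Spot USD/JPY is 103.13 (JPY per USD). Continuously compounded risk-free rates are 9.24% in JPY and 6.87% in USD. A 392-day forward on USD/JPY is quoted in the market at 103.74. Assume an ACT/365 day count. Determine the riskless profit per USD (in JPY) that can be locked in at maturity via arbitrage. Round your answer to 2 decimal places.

Fair forward: F* = S·e^(carry·T), with carry = (r_JPY − r_USD) = 0.0924 − 0.0687 = 0.0237
F* = 103.13 · e^(0.0237 × 392/365) = 103.13 · e^0.025453 = 103.13 × 1.025780 = 105.7887
Market 103.74 < fair 105.7887: forward underpriced → reverse cash-and-carry (short spot, go long the forward).
At maturity, profit = |F_mkt − F*| = |103.74 − 105.7887| = 2.05 per USD (in JPY)

2.05 per USD (in JPY)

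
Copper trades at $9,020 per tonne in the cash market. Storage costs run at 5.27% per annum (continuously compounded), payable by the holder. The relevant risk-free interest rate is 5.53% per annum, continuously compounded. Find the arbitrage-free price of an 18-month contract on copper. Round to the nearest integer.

Net carry = r + u − y = 0.0553 + 0.0527 − 0.0000 = 0.1080
F = S·e^((r+u−y)T) = 9020 · e^(0.1080 × 18/12) = 9020 · e^0.162000
= 9020 × 1.175860 = $10,606 per tonne

$10,606 per tonne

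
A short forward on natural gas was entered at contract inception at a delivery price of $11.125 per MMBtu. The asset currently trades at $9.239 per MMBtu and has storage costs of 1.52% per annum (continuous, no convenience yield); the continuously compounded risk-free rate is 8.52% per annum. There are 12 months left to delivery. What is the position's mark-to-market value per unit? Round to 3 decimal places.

Current fair forward for the remaining 12 months: F = S·e^((r + u)·T), (r + u) = 0.0852 + 0.0152 = 0.1004
F = 9.239 · e^(0.1004 × 12/12) = 9.239 × 1.105613 = 10.2148
Value of long forward = (F − K)·e^(−rT) = (10.2148 − 11.125) · e^(−0.0852·12/12)
= -0.9102 × 0.918329 = -0.836
Short position value = −(long value) = $0.836

$0.836 per MMBtu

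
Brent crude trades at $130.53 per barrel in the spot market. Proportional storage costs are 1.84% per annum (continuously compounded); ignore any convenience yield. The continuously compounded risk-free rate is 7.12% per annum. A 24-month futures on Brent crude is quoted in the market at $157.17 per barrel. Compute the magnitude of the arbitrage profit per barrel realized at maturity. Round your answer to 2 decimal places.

$1.02 per barrel

Fair futures: F* = S·e^(carry·T), with carry = (r + u) = 0.0712 + 0.0184 = 0.0896
F* = 130.53 · e^(0.0896 × 24/12) = 130.53 · e^0.179200 = 130.53 × 1.196260 = $156.1478
Market $157.17 > fair $156.1478: forward overpriced → cash-and-carry (buy spot, short the forward).
At maturity, profit = |F_mkt − F*| = |157.17 − 156.1478| = $1.02 per barrel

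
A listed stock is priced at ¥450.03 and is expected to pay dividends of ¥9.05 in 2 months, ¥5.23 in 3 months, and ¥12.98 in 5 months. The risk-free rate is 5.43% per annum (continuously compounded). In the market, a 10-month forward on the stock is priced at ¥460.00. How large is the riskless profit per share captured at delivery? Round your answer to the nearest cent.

¥17.20 per share

PV(dividends) I = 9.05·e^(−0.0543·2/12) + 5.23·e^(−0.0543·3/12) + 12.98·e^(−0.0543·5/12) = 26.8176
Fair forward F* = (S − I)·e^(rT) = (450.03 − 26.8176)·e^0.045250 = 423.2124 × 1.046289 = 442.8025
Market ¥460.00 > fair 442.8025: forward overpriced → cash-and-carry (borrow at r, buy the stock and collect the dividends, short the forward).
Profit at T = |F_mkt − F*| = |460.00 − 442.8025| = ¥17.20 per share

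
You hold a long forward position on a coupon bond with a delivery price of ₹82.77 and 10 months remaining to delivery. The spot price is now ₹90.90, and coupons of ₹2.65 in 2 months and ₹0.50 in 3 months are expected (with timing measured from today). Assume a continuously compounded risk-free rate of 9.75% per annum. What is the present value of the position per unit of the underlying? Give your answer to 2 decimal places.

PV(remaining coupons) I = 2.65·e^(−0.0975·2/12) + 0.50·e^(−0.0975·3/12) = 3.0952
Current forward F = (S − I)·e^(rT) = (90.90 − 3.0952)·e^(0.0975·10/12) = 87.8048 × 1.084642 = 95.2368
Value (long) = (F − K)·e^(−rT) = (95.2368 − 82.77) × 0.921963 = 11.4939
Value = ₹11.49

₹11.49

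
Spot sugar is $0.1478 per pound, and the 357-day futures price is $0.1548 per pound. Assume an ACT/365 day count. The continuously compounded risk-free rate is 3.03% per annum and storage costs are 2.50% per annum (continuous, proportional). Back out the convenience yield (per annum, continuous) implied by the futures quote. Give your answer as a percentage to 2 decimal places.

0.80%

F = S·e^((r+u−y)T) ⇒ (r+u−y) = ln(F/S)/T
ln(0.1548/0.1478) = 0.046274; /T ⇒ 0.047311
y = r + u − ln(F/S)/T = 0.0303 + 0.0250 − 0.047311 = 0.007989
y = 0.80%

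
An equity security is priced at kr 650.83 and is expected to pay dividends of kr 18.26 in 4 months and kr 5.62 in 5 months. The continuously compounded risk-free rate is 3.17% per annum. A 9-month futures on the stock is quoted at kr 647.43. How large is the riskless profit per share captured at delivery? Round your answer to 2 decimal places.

kr 5.12 per share

PV(dividends) I = 18.26·e^(−0.0317·4/12) + 5.62·e^(−0.0317·5/12) = 23.6143
Fair futures F* = (S − I)·e^(rT) = (650.83 − 23.6143)·e^0.023775 = 627.2157 × 1.024060 = 642.3065
Market kr 647.43 > fair 642.3065: forward overpriced → cash-and-carry (borrow at r, buy the stock and collect the dividends, short the forward).
Profit at T = |F_mkt − F*| = |647.43 − 642.3065| = kr 5.12 per share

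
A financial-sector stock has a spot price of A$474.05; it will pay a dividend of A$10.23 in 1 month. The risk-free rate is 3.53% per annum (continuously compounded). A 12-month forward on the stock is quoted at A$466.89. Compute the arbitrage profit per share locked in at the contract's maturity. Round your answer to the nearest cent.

PV(dividends) I = 10.23·e^(−0.0353·1/12) = 10.2000
Fair forward F* = (S − I)·e^(rT) = (474.05 − 10.2000)·e^0.035300 = 463.8500 × 1.035930 = 480.5161
Market A$466.89 < fair 480.5161: forward underpriced → reverse cash-and-carry (short the stock, invest proceeds at r, pay the dividends, go long the forward).
Profit at T = |F_mkt − F*| = |466.89 − 480.5161| = A$13.63 per share

A$13.63 per share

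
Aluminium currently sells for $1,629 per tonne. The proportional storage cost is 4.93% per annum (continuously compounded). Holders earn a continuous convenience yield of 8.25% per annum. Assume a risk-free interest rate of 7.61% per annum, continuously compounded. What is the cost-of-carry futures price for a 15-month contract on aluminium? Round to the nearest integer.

$1,719 per tonne

Net carry = r + u − y = 0.0761 + 0.0493 − 0.0825 = 0.0429
F = S·e^((r+u−y)T) = 1629 · e^(0.0429 × 15/12) = 1629 · e^0.053625
= 1629 × 1.055089 = $1,719 per tonne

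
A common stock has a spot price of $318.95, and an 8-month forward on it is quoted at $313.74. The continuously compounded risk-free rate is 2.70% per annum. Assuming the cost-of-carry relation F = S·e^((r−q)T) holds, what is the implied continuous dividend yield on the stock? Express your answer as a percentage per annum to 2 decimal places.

5.17%

From F = S·e^((r−q)T): (r − q) = ln(F/S)/T
ln(313.74/318.95) = ln(0.983665) = -0.016470
(r − q) = -0.016470 / (8/12) = -0.024705
q = r − ln(F/S)/T = 0.0270 + 0.024705 = 0.051705
q = 5.17%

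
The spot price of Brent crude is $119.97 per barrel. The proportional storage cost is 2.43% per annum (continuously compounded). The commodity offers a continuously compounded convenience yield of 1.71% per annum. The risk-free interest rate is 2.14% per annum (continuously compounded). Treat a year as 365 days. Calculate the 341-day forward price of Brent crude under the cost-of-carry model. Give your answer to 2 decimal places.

$123.22 per barrel

Net carry = r + u − y = 0.0214 + 0.0243 − 0.0171 = 0.0286
F = S·e^((r+u−y)T) = 119.97 · e^(0.0286 × 341/365) = 119.97 · e^0.026719
= 119.97 × 1.027079 = $123.22 per barrel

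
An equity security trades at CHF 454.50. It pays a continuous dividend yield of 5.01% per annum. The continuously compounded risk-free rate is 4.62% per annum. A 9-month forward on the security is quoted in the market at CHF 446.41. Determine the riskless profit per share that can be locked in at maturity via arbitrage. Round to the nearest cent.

CHF 6.76 per share

Fair forward: F* = S·e^(carry·T), with carry = (r − q) = 0.0462 − 0.0501 = -0.0039
F* = 454.50 · e^(-0.0039 × 9/12) = 454.50 · e^-0.002925 = 454.50 × 0.997079 = CHF 453.1724
Market CHF 446.41 < fair CHF 453.1724: forward underpriced → reverse cash-and-carry (short spot, go long the forward).
At maturity, profit = |F_mkt − F*| = |446.41 − 453.1724| = CHF 6.76 per share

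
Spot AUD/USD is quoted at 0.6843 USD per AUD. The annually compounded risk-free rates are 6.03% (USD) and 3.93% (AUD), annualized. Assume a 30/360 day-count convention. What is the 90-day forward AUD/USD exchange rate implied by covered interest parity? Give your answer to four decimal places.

0.6877

By covered interest parity, F = S · (1+r_USD)^T / (1+r_AUD)^T
= 0.6843 × 1.014746 / 1.009683 = 0.6843 × 1.005014
F = 0.6877 USD per AUD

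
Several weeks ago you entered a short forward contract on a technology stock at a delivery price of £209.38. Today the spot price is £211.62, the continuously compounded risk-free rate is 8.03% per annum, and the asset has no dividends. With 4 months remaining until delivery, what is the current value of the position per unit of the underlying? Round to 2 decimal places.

Current fair forward for the remaining 4 months: F = S·e^(r·T), r = 0.0803
F = 211.62 · e^(0.0803 × 4/12) = 211.62 × 1.027128 = 217.3608
Value of long forward = (F − K)·e^(−rT) = (217.3608 − 209.38) · e^(−0.0803·4/12)
= 7.9808 × 0.973588 = 7.77
Short position value = −(long value) = -£7.77

-£7.77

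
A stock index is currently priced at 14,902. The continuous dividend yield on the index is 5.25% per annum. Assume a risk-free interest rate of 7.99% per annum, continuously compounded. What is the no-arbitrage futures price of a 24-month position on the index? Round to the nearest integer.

F = S·e^((r − q)T) = 14902 · e^((0.0799 − 0.0525) × 24/12)
= 14902 · e^0.054800 = 14902 × 1.056329
F = 15,741

15,741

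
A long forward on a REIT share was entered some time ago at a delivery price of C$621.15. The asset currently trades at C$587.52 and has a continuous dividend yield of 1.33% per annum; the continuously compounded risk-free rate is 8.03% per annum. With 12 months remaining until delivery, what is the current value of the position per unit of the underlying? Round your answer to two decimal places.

Current fair forward for the remaining 12 months: F = S·e^((r − q)·T), (r − q) = 0.0803 − 0.0133 = 0.0670
F = 587.52 · e^(0.0670 × 12/12) = 587.52 × 1.069295 = 628.2322
Value of long forward = (F − K)·e^(−rT) = (628.2322 − 621.15) · e^(−0.0803·12/12)
= 7.0822 × 0.922839 = 6.54

C$6.54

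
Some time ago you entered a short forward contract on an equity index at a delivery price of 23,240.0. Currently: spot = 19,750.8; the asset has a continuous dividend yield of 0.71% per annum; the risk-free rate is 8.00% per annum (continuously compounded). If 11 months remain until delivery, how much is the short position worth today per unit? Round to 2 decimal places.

1974.05

Current fair forward for the remaining 11 months: F = S·e^((r − q)·T), (r − q) = 0.0800 − 0.0071 = 0.0729
F = 19750.8 · e^(0.0729 × 11/12) = 19750.8 × 1.06910837 = 21115.7456
Value of long forward = (F − K)·e^(−rT) = (21115.7456 − 23240.0) · e^(−0.0800·11/12)
= -2124.2544 × 0.92929101 = -1974.05
Short position value = −(long value) = 1974.05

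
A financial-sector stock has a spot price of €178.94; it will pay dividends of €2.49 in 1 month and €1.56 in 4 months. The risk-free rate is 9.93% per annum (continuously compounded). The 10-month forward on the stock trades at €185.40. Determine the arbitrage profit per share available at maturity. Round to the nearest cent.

PV(dividends) I = 2.49·e^(−0.0993·1/12) + 1.56·e^(−0.0993·4/12) = 3.9787
Fair forward F* = (S − I)·e^(rT) = (178.94 − 3.9787)·e^0.082750 = 174.9613 × 1.086270 = 190.0552
Market €185.40 < fair 190.0552: forward underpriced → reverse cash-and-carry (short the stock, invest proceeds at r, pay the dividends, go long the forward).
Profit at T = |F_mkt − F*| = |185.40 − 190.0552| = €4.66 per share

€4.66 per share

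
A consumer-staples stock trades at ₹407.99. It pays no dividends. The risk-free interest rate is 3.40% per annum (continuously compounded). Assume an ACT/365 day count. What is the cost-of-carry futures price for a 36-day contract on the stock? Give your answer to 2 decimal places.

F = S·e^(rT) = 407.99 · e^(0.0340 × 36/365)
= 407.99 · e^0.003353 = 407.99 × 1.003359
F = ₹409.36

₹409.36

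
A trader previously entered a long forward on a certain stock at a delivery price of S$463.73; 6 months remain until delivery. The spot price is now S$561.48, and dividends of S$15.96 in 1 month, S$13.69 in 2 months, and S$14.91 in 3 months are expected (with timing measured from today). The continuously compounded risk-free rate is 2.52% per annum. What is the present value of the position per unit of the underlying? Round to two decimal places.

S$59.18

PV(remaining dividends) I = 15.96·e^(−0.0252·1/12) + 13.69·e^(−0.0252·2/12) + 14.91·e^(−0.0252·3/12) = 44.3755
Current forward F = (S − I)·e^(rT) = (561.48 − 44.3755)·e^(0.0252·6/12) = 517.1045 × 1.012680 = 523.6614
Value (long) = (F − K)·e^(−rT) = (523.6614 − 463.73) × 0.987479 = 59.1810
Value = S$59.18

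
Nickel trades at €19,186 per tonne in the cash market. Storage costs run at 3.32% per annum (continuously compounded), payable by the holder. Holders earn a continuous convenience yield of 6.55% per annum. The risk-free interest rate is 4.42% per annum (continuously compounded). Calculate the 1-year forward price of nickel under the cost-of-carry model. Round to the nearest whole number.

€19,416 per tonne

Net carry = r + u − y = 0.0442 + 0.0332 − 0.0655 = 0.0119
F = S·e^((r+u−y)T) = 19186 · e^(0.0119 × 1) = 19186 · e^0.011900
= 19186 × 1.011971 = €19,416 per tonne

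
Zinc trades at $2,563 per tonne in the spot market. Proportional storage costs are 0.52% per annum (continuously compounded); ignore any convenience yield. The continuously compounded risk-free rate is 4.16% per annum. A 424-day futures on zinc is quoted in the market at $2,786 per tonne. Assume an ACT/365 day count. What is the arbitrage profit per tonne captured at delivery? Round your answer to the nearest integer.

$80 per tonne

Fair futures: F* = S·e^(carry·T), with carry = (r + u) = 0.0416 + 0.0052 = 0.0468
F* = 2563 · e^(0.0468 × 424/365) = 2563 · e^0.054365 = 2563 × 1.055870 = $2706.1948
Market $2786 > fair $2706.1948: forward overpriced → cash-and-carry (buy spot, short the forward).
At maturity, profit = |F_mkt − F*| = |2786 − 2706.1948| = $80 per tonne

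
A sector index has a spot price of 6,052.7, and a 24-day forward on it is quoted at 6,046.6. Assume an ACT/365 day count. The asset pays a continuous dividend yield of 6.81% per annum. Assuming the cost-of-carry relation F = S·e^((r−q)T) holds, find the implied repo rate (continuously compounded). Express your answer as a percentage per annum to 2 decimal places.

5.28%

From F = S·e^((r−q)T): (r − q) = ln(F/S)/T
ln(6046.6/6052.7) = ln(0.998992) = -0.001009
(r − q) = -0.001009 / (24/365) = -0.015345
r = ln(F/S)/T + q = -0.015345 + 0.0681 = 0.052755
r = 5.28%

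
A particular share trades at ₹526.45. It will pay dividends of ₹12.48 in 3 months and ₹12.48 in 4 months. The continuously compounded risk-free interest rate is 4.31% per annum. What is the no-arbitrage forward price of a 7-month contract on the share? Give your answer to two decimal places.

PV(dividends) I = 12.48·e^(−0.0431·3/12) + 12.48·e^(−0.0431·4/12)
I = 12.3462 + 12.3020 = 24.6482
F = (S − I)·e^(rT) = (526.45 − 24.6482) · e^(0.0431·7/12)
= 501.8018 · e^0.025142 = 501.8018 × 1.025461 = ₹514.58

₹514.58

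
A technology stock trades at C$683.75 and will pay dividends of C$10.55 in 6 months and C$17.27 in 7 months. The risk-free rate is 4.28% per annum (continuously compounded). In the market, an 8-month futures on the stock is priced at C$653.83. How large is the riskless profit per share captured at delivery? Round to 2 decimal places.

PV(dividends) I = 10.55·e^(−0.0428·6/12) + 17.27·e^(−0.0428·7/12) = 27.1708
Fair futures F* = (S − I)·e^(rT) = (683.75 − 27.1708)·e^0.028533 = 656.5792 × 1.028944 = 675.5832
Market C$653.83 < fair 675.5832: forward underpriced → reverse cash-and-carry (short the stock, invest proceeds at r, pay the dividends, go long the forward).
Profit at T = |F_mkt − F*| = |653.83 − 675.5832| = C$21.75 per share

C$21.75 per share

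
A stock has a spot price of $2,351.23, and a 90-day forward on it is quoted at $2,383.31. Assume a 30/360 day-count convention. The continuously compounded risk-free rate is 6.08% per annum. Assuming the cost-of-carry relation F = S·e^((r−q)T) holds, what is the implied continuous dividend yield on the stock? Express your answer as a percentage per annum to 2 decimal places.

From F = S·e^((r−q)T): (r − q) = ln(F/S)/T
ln(2383.31/2351.23) = ln(1.013644) = 0.013552
(r − q) = 0.013552 / (90/360) = 0.054208
q = r − ln(F/S)/T = 0.0608 − 0.054208 = 0.006592
q = 0.66%

0.66%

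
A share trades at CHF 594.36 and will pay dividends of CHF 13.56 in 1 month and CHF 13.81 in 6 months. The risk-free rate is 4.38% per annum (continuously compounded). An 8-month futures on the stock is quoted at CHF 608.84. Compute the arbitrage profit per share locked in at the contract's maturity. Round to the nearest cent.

CHF 24.69 per share

PV(dividends) I = 13.56·e^(−0.0438·1/12) + 13.81·e^(−0.0438·6/12) = 27.0214
Fair futures F* = (S − I)·e^(rT) = (594.36 − 27.0214)·e^0.029200 = 567.3386 × 1.029630 = 584.1488
Market CHF 608.84 > fair 584.1488: forward overpriced → cash-and-carry (borrow at r, buy the stock and collect the dividends, short the forward).
Profit at T = |F_mkt − F*| = |608.84 − 584.1488| = CHF 24.69 per share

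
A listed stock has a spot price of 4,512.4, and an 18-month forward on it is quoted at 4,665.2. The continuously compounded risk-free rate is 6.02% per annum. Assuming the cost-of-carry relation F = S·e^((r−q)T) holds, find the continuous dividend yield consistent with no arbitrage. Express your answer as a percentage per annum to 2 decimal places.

3.80%

From F = S·e^((r−q)T): (r − q) = ln(F/S)/T
ln(4665.2/4512.4) = ln(1.033862) = 0.033301
(r − q) = 0.033301 / (18/12) = 0.022201
q = r − ln(F/S)/T = 0.0602 − 0.022201 = 0.037999
q = 3.80%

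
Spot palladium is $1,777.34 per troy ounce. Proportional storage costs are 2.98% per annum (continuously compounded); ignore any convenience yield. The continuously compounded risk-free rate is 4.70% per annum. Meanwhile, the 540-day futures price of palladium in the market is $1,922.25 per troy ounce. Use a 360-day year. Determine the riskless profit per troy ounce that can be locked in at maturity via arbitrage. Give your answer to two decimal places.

$72.10 per troy ounce

Fair futures: F* = S·e^(carry·T), with carry = (r + u) = 0.0470 + 0.0298 = 0.0768
F* = 1777.34 · e^(0.0768 × 540/360) = 1777.34 · e^0.11520000 = 1777.34 × 1.12209783 = $1994.3494
Market $1922.25 < fair $1994.3494: forward underpriced → reverse cash-and-carry (short spot, go long the forward).
At maturity, profit = |F_mkt − F*| = |1922.25 − 1994.3494| = $72.10 per troy ounce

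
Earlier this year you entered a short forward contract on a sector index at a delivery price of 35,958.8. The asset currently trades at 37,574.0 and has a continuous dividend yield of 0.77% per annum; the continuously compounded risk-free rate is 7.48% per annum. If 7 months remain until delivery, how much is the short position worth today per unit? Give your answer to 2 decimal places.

Current fair forward for the remaining 7 months: F = S·e^((r − q)·T), (r − q) = 0.0748 − 0.0077 = 0.0671
F = 37574.0 · e^(0.0671 × 7/12) = 37574.0 × 1.03991779 = 39073.8710
Value of long forward = (F − K)·e^(−rT) = (39073.8710 − 35958.8) · e^(−0.0748·7/12)
= 3115.0710 × 0.95730490 = 2982.07
Short position value = −(long value) = -2982.07

-2982.07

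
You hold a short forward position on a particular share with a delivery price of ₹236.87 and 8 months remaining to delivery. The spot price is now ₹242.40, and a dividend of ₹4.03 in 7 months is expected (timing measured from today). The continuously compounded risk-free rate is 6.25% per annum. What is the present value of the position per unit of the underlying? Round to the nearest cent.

PV(remaining dividends) I = 4.03·e^(−0.0625·7/12) = 3.8857
Current forward F = (S − I)·e^(rT) = (242.40 − 3.8857)·e^(0.0625·8/12) = 238.5143 × 1.042547 = 248.6624
Value (long) = (F − K)·e^(−rT) = (248.6624 − 236.87) × 0.959189 = 11.3111
Short position value = −(long value) = -₹11.31

-₹11.31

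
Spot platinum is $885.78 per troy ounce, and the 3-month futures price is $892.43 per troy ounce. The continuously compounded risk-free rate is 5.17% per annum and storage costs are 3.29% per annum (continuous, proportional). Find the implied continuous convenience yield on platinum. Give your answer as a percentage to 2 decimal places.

5.47%

F = S·e^((r+u−y)T) ⇒ (r+u−y) = ln(F/S)/T
ln(892.43/885.78) = 0.007479; /T ⇒ 0.029916
y = r + u − ln(F/S)/T = 0.0517 + 0.0329 − 0.029916 = 0.054684
y = 5.47%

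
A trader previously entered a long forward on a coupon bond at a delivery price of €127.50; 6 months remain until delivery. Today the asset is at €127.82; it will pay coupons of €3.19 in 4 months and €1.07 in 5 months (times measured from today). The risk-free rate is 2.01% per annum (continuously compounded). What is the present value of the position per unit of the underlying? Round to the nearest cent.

-€2.63

PV(remaining coupons) I = 3.19·e^(−0.0201·4/12) + 1.07·e^(−0.0201·5/12) = 4.2298
Current forward F = (S − I)·e^(rT) = (127.82 − 4.2298)·e^(0.0201·6/12) = 123.5902 × 1.010101 = 124.8386
Value (long) = (F − K)·e^(−rT) = (124.8386 − 127.50) × 0.990000 = -2.6348
Value = -€2.63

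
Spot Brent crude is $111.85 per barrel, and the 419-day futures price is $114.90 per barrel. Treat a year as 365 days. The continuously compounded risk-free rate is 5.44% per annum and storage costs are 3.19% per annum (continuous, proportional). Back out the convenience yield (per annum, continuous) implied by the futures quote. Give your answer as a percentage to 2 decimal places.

6.29%

F = S·e^((r+u−y)T) ⇒ (r+u−y) = ln(F/S)/T
ln(114.90/111.85) = 0.026903; /T ⇒ 0.023436
y = r + u − ln(F/S)/T = 0.0544 + 0.0319 − 0.023436 = 0.062864
y = 6.29%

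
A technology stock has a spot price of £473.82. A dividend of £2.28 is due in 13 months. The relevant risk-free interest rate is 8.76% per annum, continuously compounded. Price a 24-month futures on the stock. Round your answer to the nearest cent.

PV(dividends) I = 2.28·e^(−0.0876·13/12)
I = 2.0736
F = (S − I)·e^(rT) = (473.82 − 2.0736) · e^(0.0876·24/12)
= 471.7464 · e^0.175200 = 471.7464 × 1.191484 = £562.08

£562.08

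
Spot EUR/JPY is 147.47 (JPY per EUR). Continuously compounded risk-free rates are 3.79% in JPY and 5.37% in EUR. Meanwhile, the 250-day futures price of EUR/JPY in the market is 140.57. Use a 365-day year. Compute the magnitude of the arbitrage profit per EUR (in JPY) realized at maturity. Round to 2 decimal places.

5.31 per EUR (in JPY)

Fair futures: F* = S·e^(carry·T), with carry = (r_JPY − r_EUR) = 0.0379 − 0.0537 = -0.0158
F* = 147.47 · e^(-0.0158 × 250/365) = 147.47 · e^-0.010822 = 147.47 × 0.989236 = 145.8826
Market 140.57 < fair 145.8826: forward underpriced → reverse cash-and-carry (short spot, go long the forward).
At maturity, profit = |F_mkt − F*| = |140.57 − 145.8826| = 5.31 per EUR (in JPY)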